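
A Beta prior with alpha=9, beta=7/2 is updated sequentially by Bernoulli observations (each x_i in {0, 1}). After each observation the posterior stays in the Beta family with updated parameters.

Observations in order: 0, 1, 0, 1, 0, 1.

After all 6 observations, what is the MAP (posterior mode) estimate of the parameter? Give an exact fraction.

2/3

obs 1: x=0 → posterior Beta(9, 9/2)
obs 2: x=1 → posterior Beta(10, 9/2)
obs 3: x=0 → posterior Beta(10, 11/2)
obs 4: x=1 → posterior Beta(11, 11/2)
obs 5: x=0 → posterior Beta(11, 13/2)
obs 6: x=1 → posterior Beta(12, 13/2)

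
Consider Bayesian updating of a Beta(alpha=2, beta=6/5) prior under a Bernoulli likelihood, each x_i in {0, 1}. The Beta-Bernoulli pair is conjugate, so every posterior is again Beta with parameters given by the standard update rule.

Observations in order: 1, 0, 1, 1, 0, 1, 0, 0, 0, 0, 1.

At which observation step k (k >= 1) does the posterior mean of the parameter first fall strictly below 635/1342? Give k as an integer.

obs 1: x=1 → posterior Beta(3, 6/5)
obs 2: x=0 → posterior Beta(3, 11/5)
obs 3: x=1 → posterior Beta(4, 11/5)
obs 4: x=1 → posterior Beta(5, 11/5)
obs 5: x=0 → posterior Beta(5, 16/5)
obs 6: x=1 → posterior Beta(6, 16/5)
obs 7: x=0 → posterior Beta(6, 21/5)
obs 8: x=0 → posterior Beta(6, 26/5)
obs 9: x=0 → posterior Beta(6, 31/5)
obs 10: x=0 → posterior Beta(6, 36/5)
obs 11: x=1 → posterior Beta(7, 36/5)

k = 10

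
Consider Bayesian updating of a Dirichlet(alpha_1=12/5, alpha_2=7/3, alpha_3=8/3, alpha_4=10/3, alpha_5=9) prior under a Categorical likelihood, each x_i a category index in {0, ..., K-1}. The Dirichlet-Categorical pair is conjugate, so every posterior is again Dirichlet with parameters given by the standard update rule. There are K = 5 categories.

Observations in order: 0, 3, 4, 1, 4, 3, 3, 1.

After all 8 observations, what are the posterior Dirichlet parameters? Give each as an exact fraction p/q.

alpha_1=17/5, alpha_2=13/3, alpha_3=8/3, alpha_4=19/3, alpha_5=11

obs 1: x=0 → posterior Dirichlet(17/5, 7/3, 8/3, 10/3, 9)
obs 2: x=3 → posterior Dirichlet(17/5, 7/3, 8/3, 13/3, 9)
obs 3: x=4 → posterior Dirichlet(17/5, 7/3, 8/3, 13/3, 10)
obs 4: x=1 → posterior Dirichlet(17/5, 10/3, 8/3, 13/3, 10)
obs 5: x=4 → posterior Dirichlet(17/5, 10/3, 8/3, 13/3, 11)
obs 6: x=3 → posterior Dirichlet(17/5, 10/3, 8/3, 16/3, 11)
obs 7: x=3 → posterior Dirichlet(17/5, 10/3, 8/3, 19/3, 11)
obs 8: x=1 → posterior Dirichlet(17/5, 13/3, 8/3, 19/3, 11)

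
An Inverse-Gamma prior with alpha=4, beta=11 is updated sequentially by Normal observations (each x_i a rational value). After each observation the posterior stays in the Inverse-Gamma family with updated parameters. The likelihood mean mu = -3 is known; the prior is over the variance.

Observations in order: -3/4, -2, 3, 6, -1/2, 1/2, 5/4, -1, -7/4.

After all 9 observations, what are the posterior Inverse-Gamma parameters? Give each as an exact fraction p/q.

obs 1: x=-3/4 → posterior Inverse-Gamma(9/2, 433/32)
obs 2: x=-2 → posterior Inverse-Gamma(5, 449/32)
obs 3: x=3 → posterior Inverse-Gamma(11/2, 1025/32)
obs 4: x=6 → posterior Inverse-Gamma(6, 2321/32)
obs 5: x=-1/2 → posterior Inverse-Gamma(13/2, 2421/32)
obs 6: x=1/2 → posterior Inverse-Gamma(7, 2617/32)
obs 7: x=5/4 → posterior Inverse-Gamma(15/2, 1453/16)
obs 8: x=-1 → posterior Inverse-Gamma(8, 1485/16)
obs 9: x=-7/4 → posterior Inverse-Gamma(17/2, 2995/32)

alpha=17/2, beta=2995/32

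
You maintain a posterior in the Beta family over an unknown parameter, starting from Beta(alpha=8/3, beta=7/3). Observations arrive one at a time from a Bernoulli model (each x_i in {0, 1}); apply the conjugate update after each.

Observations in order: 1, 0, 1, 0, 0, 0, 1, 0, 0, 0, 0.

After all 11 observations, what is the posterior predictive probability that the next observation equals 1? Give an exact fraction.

17/48

obs 1: x=1 → posterior Beta(11/3, 7/3)
obs 2: x=0 → posterior Beta(11/3, 10/3)
obs 3: x=1 → posterior Beta(14/3, 10/3)
obs 4: x=0 → posterior Beta(14/3, 13/3)
obs 5: x=0 → posterior Beta(14/3, 16/3)
obs 6: x=0 → posterior Beta(14/3, 19/3)
obs 7: x=1 → posterior Beta(17/3, 19/3)
obs 8: x=0 → posterior Beta(17/3, 22/3)
obs 9: x=0 → posterior Beta(17/3, 25/3)
obs 10: x=0 → posterior Beta(17/3, 28/3)
obs 11: x=0 → posterior Beta(17/3, 31/3)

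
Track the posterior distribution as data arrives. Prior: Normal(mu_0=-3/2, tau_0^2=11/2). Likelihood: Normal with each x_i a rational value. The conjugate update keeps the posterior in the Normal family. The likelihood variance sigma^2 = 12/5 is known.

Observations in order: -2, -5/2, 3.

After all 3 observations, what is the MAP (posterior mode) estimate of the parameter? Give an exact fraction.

-79/126

obs 1: x=-2 → posterior Normal(-146/79, 132/79)
obs 2: x=-5/2 → posterior Normal(-567/268, 66/67)
obs 3: x=3 → posterior Normal(-79/126, 44/63)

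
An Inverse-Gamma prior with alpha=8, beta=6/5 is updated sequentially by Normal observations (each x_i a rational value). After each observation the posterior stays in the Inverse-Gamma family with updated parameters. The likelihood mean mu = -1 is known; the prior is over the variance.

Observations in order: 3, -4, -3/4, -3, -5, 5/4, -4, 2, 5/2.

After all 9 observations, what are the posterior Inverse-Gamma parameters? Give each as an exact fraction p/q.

obs 1: x=3 → posterior Inverse-Gamma(17/2, 46/5)
obs 2: x=-4 → posterior Inverse-Gamma(9, 137/10)
obs 3: x=-3/4 → posterior Inverse-Gamma(19/2, 2197/160)
obs 4: x=-3 → posterior Inverse-Gamma(10, 2517/160)
obs 5: x=-5 → posterior Inverse-Gamma(21/2, 3797/160)
obs 6: x=5/4 → posterior Inverse-Gamma(11, 2101/80)
obs 7: x=-4 → posterior Inverse-Gamma(23/2, 2461/80)
obs 8: x=2 → posterior Inverse-Gamma(12, 2821/80)
obs 9: x=5/2 → posterior Inverse-Gamma(25/2, 3311/80)

alpha=25/2, beta=3311/80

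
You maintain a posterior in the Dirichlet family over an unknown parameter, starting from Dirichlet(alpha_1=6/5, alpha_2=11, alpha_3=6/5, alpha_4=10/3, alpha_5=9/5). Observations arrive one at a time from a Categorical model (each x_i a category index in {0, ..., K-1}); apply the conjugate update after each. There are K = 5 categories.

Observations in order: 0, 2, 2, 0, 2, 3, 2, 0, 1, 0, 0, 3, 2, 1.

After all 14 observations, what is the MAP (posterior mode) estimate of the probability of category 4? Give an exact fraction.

12/413

obs 1: x=0 → posterior Dirichlet(11/5, 11, 6/5, 10/3, 9/5)
obs 2: x=2 → posterior Dirichlet(11/5, 11, 11/5, 10/3, 9/5)
obs 3: x=2 → posterior Dirichlet(11/5, 11, 16/5, 10/3, 9/5)
obs 4: x=0 → posterior Dirichlet(16/5, 11, 16/5, 10/3, 9/5)
obs 5: x=2 → posterior Dirichlet(16/5, 11, 21/5, 10/3, 9/5)
obs 6: x=3 → posterior Dirichlet(16/5, 11, 21/5, 13/3, 9/5)
obs 7: x=2 → posterior Dirichlet(16/5, 11, 26/5, 13/3, 9/5)
obs 8: x=0 → posterior Dirichlet(21/5, 11, 26/5, 13/3, 9/5)
obs 9: x=1 → posterior Dirichlet(21/5, 12, 26/5, 13/3, 9/5)
obs 10: x=0 → posterior Dirichlet(26/5, 12, 26/5, 13/3, 9/5)
obs 11: x=0 → posterior Dirichlet(31/5, 12, 26/5, 13/3, 9/5)
obs 12: x=3 → posterior Dirichlet(31/5, 12, 26/5, 16/3, 9/5)
obs 13: x=2 → posterior Dirichlet(31/5, 12, 31/5, 16/3, 9/5)
obs 14: x=1 → posterior Dirichlet(31/5, 13, 31/5, 16/3, 9/5)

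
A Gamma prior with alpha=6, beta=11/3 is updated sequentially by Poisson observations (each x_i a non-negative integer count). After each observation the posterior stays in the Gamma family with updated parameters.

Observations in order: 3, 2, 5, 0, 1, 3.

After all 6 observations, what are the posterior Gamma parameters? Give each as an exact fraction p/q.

alpha=20, beta=29/3

obs 1: x=3 → posterior Gamma(9, 14/3)
obs 2: x=2 → posterior Gamma(11, 17/3)
obs 3: x=5 → posterior Gamma(16, 20/3)
obs 4: x=0 → posterior Gamma(16, 23/3)
obs 5: x=1 → posterior Gamma(17, 26/3)
obs 6: x=3 → posterior Gamma(20, 29/3)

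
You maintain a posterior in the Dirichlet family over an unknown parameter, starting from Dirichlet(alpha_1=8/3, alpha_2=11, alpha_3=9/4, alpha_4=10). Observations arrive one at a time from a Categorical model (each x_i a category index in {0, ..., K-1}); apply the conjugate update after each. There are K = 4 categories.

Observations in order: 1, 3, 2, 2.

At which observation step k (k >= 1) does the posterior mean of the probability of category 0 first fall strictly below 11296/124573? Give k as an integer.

k = 4

obs 1: x=1 → posterior Dirichlet(8/3, 12, 9/4, 10)
obs 2: x=3 → posterior Dirichlet(8/3, 12, 9/4, 11)
obs 3: x=2 → posterior Dirichlet(8/3, 12, 13/4, 11)
obs 4: x=2 → posterior Dirichlet(8/3, 12, 17/4, 11)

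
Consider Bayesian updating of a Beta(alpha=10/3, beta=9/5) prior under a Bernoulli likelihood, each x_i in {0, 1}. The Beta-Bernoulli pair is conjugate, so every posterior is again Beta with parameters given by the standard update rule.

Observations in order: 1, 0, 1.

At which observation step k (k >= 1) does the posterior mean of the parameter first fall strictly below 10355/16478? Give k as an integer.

obs 1: x=1 → posterior Beta(13/3, 9/5)
obs 2: x=0 → posterior Beta(13/3, 14/5)
obs 3: x=1 → posterior Beta(16/3, 14/5)

k = 2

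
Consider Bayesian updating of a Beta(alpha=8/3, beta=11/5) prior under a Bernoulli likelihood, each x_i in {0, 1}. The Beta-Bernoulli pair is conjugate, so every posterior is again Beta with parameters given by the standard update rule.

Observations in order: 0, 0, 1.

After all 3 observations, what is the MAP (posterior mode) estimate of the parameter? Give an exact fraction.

5/11

obs 1: x=0 → posterior Beta(8/3, 16/5)
obs 2: x=0 → posterior Beta(8/3, 21/5)
obs 3: x=1 → posterior Beta(11/3, 21/5)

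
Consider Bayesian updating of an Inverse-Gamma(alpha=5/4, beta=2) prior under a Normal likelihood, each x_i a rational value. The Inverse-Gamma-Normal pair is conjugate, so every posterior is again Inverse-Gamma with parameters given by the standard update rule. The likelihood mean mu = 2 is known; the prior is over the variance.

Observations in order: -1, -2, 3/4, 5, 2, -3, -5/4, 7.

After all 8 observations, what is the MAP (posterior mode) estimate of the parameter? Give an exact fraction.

801/100

obs 1: x=-1 → posterior Inverse-Gamma(7/4, 13/2)
obs 2: x=-2 → posterior Inverse-Gamma(9/4, 29/2)
obs 3: x=3/4 → posterior Inverse-Gamma(11/4, 489/32)
obs 4: x=5 → posterior Inverse-Gamma(13/4, 633/32)
obs 5: x=2 → posterior Inverse-Gamma(15/4, 633/32)
obs 6: x=-3 → posterior Inverse-Gamma(17/4, 1033/32)
obs 7: x=-5/4 → posterior Inverse-Gamma(19/4, 601/16)
obs 8: x=7 → posterior Inverse-Gamma(21/4, 801/16)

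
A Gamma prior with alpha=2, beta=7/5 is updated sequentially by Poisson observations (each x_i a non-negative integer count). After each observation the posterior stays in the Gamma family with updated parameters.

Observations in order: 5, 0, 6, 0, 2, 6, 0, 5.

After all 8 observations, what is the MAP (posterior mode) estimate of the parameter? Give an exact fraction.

obs 1: x=5 → posterior Gamma(7, 12/5)
obs 2: x=0 → posterior Gamma(7, 17/5)
obs 3: x=6 → posterior Gamma(13, 22/5)
obs 4: x=0 → posterior Gamma(13, 27/5)
obs 5: x=2 → posterior Gamma(15, 32/5)
obs 6: x=6 → posterior Gamma(21, 37/5)
obs 7: x=0 → posterior Gamma(21, 42/5)
obs 8: x=5 → posterior Gamma(26, 47/5)

125/47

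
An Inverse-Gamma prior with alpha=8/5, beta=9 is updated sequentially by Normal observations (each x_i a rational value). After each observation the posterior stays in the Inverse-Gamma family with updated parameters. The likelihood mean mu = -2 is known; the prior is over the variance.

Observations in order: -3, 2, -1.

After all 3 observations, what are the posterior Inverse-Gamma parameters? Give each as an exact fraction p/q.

obs 1: x=-3 → posterior Inverse-Gamma(21/10, 19/2)
obs 2: x=2 → posterior Inverse-Gamma(13/5, 35/2)
obs 3: x=-1 → posterior Inverse-Gamma(31/10, 18)

alpha=31/10, beta=18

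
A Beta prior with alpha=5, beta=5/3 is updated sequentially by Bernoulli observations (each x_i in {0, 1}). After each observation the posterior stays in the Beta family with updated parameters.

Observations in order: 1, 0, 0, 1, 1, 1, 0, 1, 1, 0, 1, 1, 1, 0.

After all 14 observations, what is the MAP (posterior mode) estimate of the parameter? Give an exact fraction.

39/56

obs 1: x=1 → posterior Beta(6, 5/3)
obs 2: x=0 → posterior Beta(6, 8/3)
obs 3: x=0 → posterior Beta(6, 11/3)
obs 4: x=1 → posterior Beta(7, 11/3)
obs 5: x=1 → posterior Beta(8, 11/3)
obs 6: x=1 → posterior Beta(9, 11/3)
obs 7: x=0 → posterior Beta(9, 14/3)
obs 8: x=1 → posterior Beta(10, 14/3)
obs 9: x=1 → posterior Beta(11, 14/3)
obs 10: x=0 → posterior Beta(11, 17/3)
obs 11: x=1 → posterior Beta(12, 17/3)
obs 12: x=1 → posterior Beta(13, 17/3)
obs 13: x=1 → posterior Beta(14, 17/3)
obs 14: x=0 → posterior Beta(14, 20/3)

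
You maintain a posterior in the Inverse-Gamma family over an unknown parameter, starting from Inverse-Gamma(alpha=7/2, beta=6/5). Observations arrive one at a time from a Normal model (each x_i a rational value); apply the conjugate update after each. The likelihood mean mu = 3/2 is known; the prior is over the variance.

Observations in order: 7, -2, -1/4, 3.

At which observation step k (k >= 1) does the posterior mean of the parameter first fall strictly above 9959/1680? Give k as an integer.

obs 1: x=7 → posterior Inverse-Gamma(4, 653/40)
obs 2: x=-2 → posterior Inverse-Gamma(9/2, 449/20)
obs 3: x=-1/4 → posterior Inverse-Gamma(5, 3837/160)
obs 4: x=3 → posterior Inverse-Gamma(11/2, 4017/160)

k = 2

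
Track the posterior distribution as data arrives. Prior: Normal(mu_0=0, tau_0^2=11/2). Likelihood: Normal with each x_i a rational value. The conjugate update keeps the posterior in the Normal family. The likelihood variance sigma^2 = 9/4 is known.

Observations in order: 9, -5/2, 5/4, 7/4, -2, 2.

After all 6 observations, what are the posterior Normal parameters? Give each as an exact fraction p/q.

obs 1: x=9 → posterior Normal(198/31, 99/62)
obs 2: x=-5/2 → posterior Normal(143/53, 99/106)
obs 3: x=5/4 → posterior Normal(341/150, 33/50)
obs 4: x=7/4 → posterior Normal(209/97, 99/194)
obs 5: x=-2 → posterior Normal(165/119, 99/238)
obs 6: x=2 → posterior Normal(209/141, 33/94)

mu_0=209/141, tau_0^2=33/94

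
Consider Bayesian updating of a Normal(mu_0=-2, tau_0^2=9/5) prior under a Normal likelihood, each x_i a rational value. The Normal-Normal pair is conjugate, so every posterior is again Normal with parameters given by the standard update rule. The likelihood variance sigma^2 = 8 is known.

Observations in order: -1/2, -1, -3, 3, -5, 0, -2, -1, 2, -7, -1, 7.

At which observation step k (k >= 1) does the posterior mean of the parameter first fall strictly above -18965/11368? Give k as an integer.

obs 1: x=-1/2 → posterior Normal(-169/98, 72/49)
obs 2: x=-1 → posterior Normal(-187/116, 36/29)
obs 3: x=-3 → posterior Normal(-241/134, 72/67)
obs 4: x=3 → posterior Normal(-187/152, 18/19)
obs 5: x=-5 → posterior Normal(-277/170, 72/85)
obs 6: x=0 → posterior Normal(-277/188, 36/47)
obs 7: x=-2 → posterior Normal(-313/206, 72/103)
obs 8: x=-1 → posterior Normal(-331/224, 9/14)
obs 9: x=2 → posterior Normal(-295/242, 72/121)
obs 10: x=-7 → posterior Normal(-421/260, 36/65)
obs 11: x=-1 → posterior Normal(-439/278, 72/139)
obs 12: x=7 → posterior Normal(-313/296, 18/37)

k = 2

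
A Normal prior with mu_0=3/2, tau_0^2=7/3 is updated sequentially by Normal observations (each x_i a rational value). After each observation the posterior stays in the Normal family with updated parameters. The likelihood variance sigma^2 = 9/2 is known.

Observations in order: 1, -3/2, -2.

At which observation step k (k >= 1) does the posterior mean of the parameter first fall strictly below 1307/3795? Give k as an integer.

obs 1: x=1 → posterior Normal(109/82, 63/41)
obs 2: x=-3/2 → posterior Normal(67/110, 63/55)
obs 3: x=-2 → posterior Normal(11/138, 21/23)

k = 3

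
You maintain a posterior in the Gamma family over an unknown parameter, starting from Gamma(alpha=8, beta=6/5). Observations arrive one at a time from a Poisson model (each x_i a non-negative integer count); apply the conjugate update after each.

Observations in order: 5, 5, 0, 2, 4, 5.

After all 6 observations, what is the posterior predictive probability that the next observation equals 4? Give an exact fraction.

obs 1: x=5 → posterior Gamma(13, 11/5)
obs 2: x=5 → posterior Gamma(18, 16/5)
obs 3: x=0 → posterior Gamma(18, 21/5)
obs 4: x=2 → posterior Gamma(20, 26/5)
obs 5: x=4 → posterior Gamma(24, 31/5)
obs 6: x=5 → posterior Gamma(29, 36/5)

30512108683777529502014690482030117274464655769600000/166673774950203039896796593176443614787358912759630121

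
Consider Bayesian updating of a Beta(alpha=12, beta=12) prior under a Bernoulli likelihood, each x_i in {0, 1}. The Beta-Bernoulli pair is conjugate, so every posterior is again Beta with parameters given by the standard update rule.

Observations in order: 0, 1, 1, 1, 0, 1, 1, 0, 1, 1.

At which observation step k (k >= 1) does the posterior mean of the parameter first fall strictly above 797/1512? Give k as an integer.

k = 4

obs 1: x=0 → posterior Beta(12, 13)
obs 2: x=1 → posterior Beta(13, 13)
obs 3: x=1 → posterior Beta(14, 13)
obs 4: x=1 → posterior Beta(15, 13)
obs 5: x=0 → posterior Beta(15, 14)
obs 6: x=1 → posterior Beta(16, 14)
obs 7: x=1 → posterior Beta(17, 14)
obs 8: x=0 → posterior Beta(17, 15)
obs 9: x=1 → posterior Beta(18, 15)
obs 10: x=1 → posterior Beta(19, 15)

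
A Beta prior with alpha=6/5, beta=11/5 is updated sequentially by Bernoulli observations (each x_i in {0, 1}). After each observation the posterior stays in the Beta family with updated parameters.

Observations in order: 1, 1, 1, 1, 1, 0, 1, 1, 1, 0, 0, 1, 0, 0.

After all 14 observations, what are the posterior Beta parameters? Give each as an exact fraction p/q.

obs 1: x=1 → posterior Beta(11/5, 11/5)
obs 2: x=1 → posterior Beta(16/5, 11/5)
obs 3: x=1 → posterior Beta(21/5, 11/5)
obs 4: x=1 → posterior Beta(26/5, 11/5)
obs 5: x=1 → posterior Beta(31/5, 11/5)
obs 6: x=0 → posterior Beta(31/5, 16/5)
obs 7: x=1 → posterior Beta(36/5, 16/5)
obs 8: x=1 → posterior Beta(41/5, 16/5)
obs 9: x=1 → posterior Beta(46/5, 16/5)
obs 10: x=0 → posterior Beta(46/5, 21/5)
obs 11: x=0 → posterior Beta(46/5, 26/5)
obs 12: x=1 → posterior Beta(51/5, 26/5)
obs 13: x=0 → posterior Beta(51/5, 31/5)
obs 14: x=0 → posterior Beta(51/5, 36/5)

alpha=51/5, beta=36/5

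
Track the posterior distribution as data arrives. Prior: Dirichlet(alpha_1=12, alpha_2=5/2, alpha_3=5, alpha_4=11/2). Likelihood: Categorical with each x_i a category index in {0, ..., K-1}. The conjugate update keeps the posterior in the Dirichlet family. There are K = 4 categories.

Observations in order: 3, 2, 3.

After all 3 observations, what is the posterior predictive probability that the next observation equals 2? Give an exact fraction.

3/14

obs 1: x=3 → posterior Dirichlet(12, 5/2, 5, 13/2)
obs 2: x=2 → posterior Dirichlet(12, 5/2, 6, 13/2)
obs 3: x=3 → posterior Dirichlet(12, 5/2, 6, 15/2)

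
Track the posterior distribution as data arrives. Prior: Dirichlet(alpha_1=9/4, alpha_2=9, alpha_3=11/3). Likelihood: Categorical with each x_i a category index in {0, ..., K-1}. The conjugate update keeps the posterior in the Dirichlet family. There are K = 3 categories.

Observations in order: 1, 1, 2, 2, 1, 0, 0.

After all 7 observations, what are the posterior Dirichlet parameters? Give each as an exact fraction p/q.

obs 1: x=1 → posterior Dirichlet(9/4, 10, 11/3)
obs 2: x=1 → posterior Dirichlet(9/4, 11, 11/3)
obs 3: x=2 → posterior Dirichlet(9/4, 11, 14/3)
obs 4: x=2 → posterior Dirichlet(9/4, 11, 17/3)
obs 5: x=1 → posterior Dirichlet(9/4, 12, 17/3)
obs 6: x=0 → posterior Dirichlet(13/4, 12, 17/3)
obs 7: x=0 → posterior Dirichlet(17/4, 12, 17/3)

alpha_1=17/4, alpha_2=12, alpha_3=17/3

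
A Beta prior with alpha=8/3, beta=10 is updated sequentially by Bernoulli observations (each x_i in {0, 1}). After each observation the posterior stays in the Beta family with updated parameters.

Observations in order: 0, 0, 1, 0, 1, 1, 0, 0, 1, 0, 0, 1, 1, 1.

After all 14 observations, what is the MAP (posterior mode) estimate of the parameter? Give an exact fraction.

obs 1: x=0 → posterior Beta(8/3, 11)
obs 2: x=0 → posterior Beta(8/3, 12)
obs 3: x=1 → posterior Beta(11/3, 12)
obs 4: x=0 → posterior Beta(11/3, 13)
obs 5: x=1 → posterior Beta(14/3, 13)
obs 6: x=1 → posterior Beta(17/3, 13)
obs 7: x=0 → posterior Beta(17/3, 14)
obs 8: x=0 → posterior Beta(17/3, 15)
obs 9: x=1 → posterior Beta(20/3, 15)
obs 10: x=0 → posterior Beta(20/3, 16)
obs 11: x=0 → posterior Beta(20/3, 17)
obs 12: x=1 → posterior Beta(23/3, 17)
obs 13: x=1 → posterior Beta(26/3, 17)
obs 14: x=1 → posterior Beta(29/3, 17)

13/37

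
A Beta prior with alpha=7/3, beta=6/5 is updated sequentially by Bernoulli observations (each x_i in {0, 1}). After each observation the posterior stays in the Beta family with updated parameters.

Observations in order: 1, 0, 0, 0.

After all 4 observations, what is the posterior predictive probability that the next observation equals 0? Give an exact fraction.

obs 1: x=1 → posterior Beta(10/3, 6/5)
obs 2: x=0 → posterior Beta(10/3, 11/5)
obs 3: x=0 → posterior Beta(10/3, 16/5)
obs 4: x=0 → posterior Beta(10/3, 21/5)

63/113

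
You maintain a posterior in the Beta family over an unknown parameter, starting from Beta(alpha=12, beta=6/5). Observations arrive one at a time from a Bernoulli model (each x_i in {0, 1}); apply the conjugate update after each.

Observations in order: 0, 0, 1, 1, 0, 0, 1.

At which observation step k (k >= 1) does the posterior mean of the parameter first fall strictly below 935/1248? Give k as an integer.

k = 6

obs 1: x=0 → posterior Beta(12, 11/5)
obs 2: x=0 → posterior Beta(12, 16/5)
obs 3: x=1 → posterior Beta(13, 16/5)
obs 4: x=1 → posterior Beta(14, 16/5)
obs 5: x=0 → posterior Beta(14, 21/5)
obs 6: x=0 → posterior Beta(14, 26/5)
obs 7: x=1 → posterior Beta(15, 26/5)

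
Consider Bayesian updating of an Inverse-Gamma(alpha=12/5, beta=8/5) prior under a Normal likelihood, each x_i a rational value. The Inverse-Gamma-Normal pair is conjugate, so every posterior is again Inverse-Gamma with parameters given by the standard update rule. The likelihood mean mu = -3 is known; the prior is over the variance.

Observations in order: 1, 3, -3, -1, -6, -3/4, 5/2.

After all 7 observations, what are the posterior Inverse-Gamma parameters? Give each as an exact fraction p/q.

obs 1: x=1 → posterior Inverse-Gamma(29/10, 48/5)
obs 2: x=3 → posterior Inverse-Gamma(17/5, 138/5)
obs 3: x=-3 → posterior Inverse-Gamma(39/10, 138/5)
obs 4: x=-1 → posterior Inverse-Gamma(22/5, 148/5)
obs 5: x=-6 → posterior Inverse-Gamma(49/10, 341/10)
obs 6: x=-3/4 → posterior Inverse-Gamma(27/5, 5861/160)
obs 7: x=5/2 → posterior Inverse-Gamma(59/10, 8281/160)

alpha=59/10, beta=8281/160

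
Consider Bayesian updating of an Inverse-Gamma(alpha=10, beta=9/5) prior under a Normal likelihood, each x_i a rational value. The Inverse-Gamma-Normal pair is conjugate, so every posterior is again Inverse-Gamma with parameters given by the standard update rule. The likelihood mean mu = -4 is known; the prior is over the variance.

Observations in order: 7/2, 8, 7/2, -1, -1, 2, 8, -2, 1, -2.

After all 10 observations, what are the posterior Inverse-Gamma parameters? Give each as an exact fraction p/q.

alpha=15, beta=4911/20

obs 1: x=7/2 → posterior Inverse-Gamma(21/2, 1197/40)
obs 2: x=8 → posterior Inverse-Gamma(11, 4077/40)
obs 3: x=7/2 → posterior Inverse-Gamma(23/2, 2601/20)
obs 4: x=-1 → posterior Inverse-Gamma(12, 2691/20)
obs 5: x=-1 → posterior Inverse-Gamma(25/2, 2781/20)
obs 6: x=2 → posterior Inverse-Gamma(13, 3141/20)
obs 7: x=8 → posterior Inverse-Gamma(27/2, 4581/20)
obs 8: x=-2 → posterior Inverse-Gamma(14, 4621/20)
obs 9: x=1 → posterior Inverse-Gamma(29/2, 4871/20)
obs 10: x=-2 → posterior Inverse-Gamma(15, 4911/20)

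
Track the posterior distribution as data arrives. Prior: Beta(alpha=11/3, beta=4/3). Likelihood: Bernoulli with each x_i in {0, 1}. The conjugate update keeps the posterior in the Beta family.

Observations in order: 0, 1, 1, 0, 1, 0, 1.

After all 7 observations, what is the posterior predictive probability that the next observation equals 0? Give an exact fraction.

13/36

obs 1: x=0 → posterior Beta(11/3, 7/3)
obs 2: x=1 → posterior Beta(14/3, 7/3)
obs 3: x=1 → posterior Beta(17/3, 7/3)
obs 4: x=0 → posterior Beta(17/3, 10/3)
obs 5: x=1 → posterior Beta(20/3, 10/3)
obs 6: x=0 → posterior Beta(20/3, 13/3)
obs 7: x=1 → posterior Beta(23/3, 13/3)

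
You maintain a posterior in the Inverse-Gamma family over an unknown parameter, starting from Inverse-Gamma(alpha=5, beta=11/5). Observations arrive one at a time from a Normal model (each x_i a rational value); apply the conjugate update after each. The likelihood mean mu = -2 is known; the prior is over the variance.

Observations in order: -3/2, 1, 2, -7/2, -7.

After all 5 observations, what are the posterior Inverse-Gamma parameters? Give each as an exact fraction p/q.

obs 1: x=-3/2 → posterior Inverse-Gamma(11/2, 93/40)
obs 2: x=1 → posterior Inverse-Gamma(6, 273/40)
obs 3: x=2 → posterior Inverse-Gamma(13/2, 593/40)
obs 4: x=-7/2 → posterior Inverse-Gamma(7, 319/20)
obs 5: x=-7 → posterior Inverse-Gamma(15/2, 569/20)

alpha=15/2, beta=569/20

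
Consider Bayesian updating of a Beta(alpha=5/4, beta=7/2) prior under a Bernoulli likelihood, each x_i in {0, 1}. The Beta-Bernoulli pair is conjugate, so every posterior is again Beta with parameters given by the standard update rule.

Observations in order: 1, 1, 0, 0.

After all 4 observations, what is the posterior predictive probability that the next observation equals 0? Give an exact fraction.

22/35

obs 1: x=1 → posterior Beta(9/4, 7/2)
obs 2: x=1 → posterior Beta(13/4, 7/2)
obs 3: x=0 → posterior Beta(13/4, 9/2)
obs 4: x=0 → posterior Beta(13/4, 11/2)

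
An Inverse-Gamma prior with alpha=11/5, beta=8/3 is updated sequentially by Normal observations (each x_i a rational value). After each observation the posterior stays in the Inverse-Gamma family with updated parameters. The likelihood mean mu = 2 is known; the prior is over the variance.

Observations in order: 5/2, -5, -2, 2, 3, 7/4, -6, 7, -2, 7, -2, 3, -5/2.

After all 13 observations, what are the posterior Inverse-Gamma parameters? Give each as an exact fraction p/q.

obs 1: x=5/2 → posterior Inverse-Gamma(27/10, 67/24)
obs 2: x=-5 → posterior Inverse-Gamma(16/5, 655/24)
obs 3: x=-2 → posterior Inverse-Gamma(37/10, 847/24)
obs 4: x=2 → posterior Inverse-Gamma(21/5, 847/24)
obs 5: x=3 → posterior Inverse-Gamma(47/10, 859/24)
obs 6: x=7/4 → posterior Inverse-Gamma(26/5, 3439/96)
obs 7: x=-6 → posterior Inverse-Gamma(57/10, 6511/96)
obs 8: x=7 → posterior Inverse-Gamma(31/5, 7711/96)
obs 9: x=-2 → posterior Inverse-Gamma(67/10, 8479/96)
obs 10: x=7 → posterior Inverse-Gamma(36/5, 9679/96)
obs 11: x=-2 → posterior Inverse-Gamma(77/10, 10447/96)
obs 12: x=3 → posterior Inverse-Gamma(41/5, 10495/96)
obs 13: x=-5/2 → posterior Inverse-Gamma(87/10, 11467/96)

alpha=87/10, beta=11467/96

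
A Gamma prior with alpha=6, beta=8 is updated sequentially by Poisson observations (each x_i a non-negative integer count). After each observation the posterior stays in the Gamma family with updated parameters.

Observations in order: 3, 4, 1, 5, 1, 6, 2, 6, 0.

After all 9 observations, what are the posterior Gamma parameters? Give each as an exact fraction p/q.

obs 1: x=3 → posterior Gamma(9, 9)
obs 2: x=4 → posterior Gamma(13, 10)
obs 3: x=1 → posterior Gamma(14, 11)
obs 4: x=5 → posterior Gamma(19, 12)
obs 5: x=1 → posterior Gamma(20, 13)
obs 6: x=6 → posterior Gamma(26, 14)
obs 7: x=2 → posterior Gamma(28, 15)
obs 8: x=6 → posterior Gamma(34, 16)
obs 9: x=0 → posterior Gamma(34, 17)

alpha=34, beta=17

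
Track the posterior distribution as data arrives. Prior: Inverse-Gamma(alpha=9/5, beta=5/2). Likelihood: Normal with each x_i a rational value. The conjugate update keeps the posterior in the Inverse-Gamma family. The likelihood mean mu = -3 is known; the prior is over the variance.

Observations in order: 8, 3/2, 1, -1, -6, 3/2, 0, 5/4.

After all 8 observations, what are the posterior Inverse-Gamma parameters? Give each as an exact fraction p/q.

alpha=29/5, beta=3561/32

obs 1: x=8 → posterior Inverse-Gamma(23/10, 63)
obs 2: x=3/2 → posterior Inverse-Gamma(14/5, 585/8)
obs 3: x=1 → posterior Inverse-Gamma(33/10, 649/8)
obs 4: x=-1 → posterior Inverse-Gamma(19/5, 665/8)
obs 5: x=-6 → posterior Inverse-Gamma(43/10, 701/8)
obs 6: x=3/2 → posterior Inverse-Gamma(24/5, 391/4)
obs 7: x=0 → posterior Inverse-Gamma(53/10, 409/4)
obs 8: x=5/4 → posterior Inverse-Gamma(29/5, 3561/32)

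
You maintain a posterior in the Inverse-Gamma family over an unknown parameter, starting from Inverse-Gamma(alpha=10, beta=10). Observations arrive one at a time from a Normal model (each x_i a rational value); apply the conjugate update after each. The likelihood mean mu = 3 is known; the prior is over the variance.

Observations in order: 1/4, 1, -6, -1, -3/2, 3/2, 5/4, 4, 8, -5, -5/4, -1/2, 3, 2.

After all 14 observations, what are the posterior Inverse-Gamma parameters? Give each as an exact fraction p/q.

alpha=17, beta=4407/32

obs 1: x=1/4 → posterior Inverse-Gamma(21/2, 441/32)
obs 2: x=1 → posterior Inverse-Gamma(11, 505/32)
obs 3: x=-6 → posterior Inverse-Gamma(23/2, 1801/32)
obs 4: x=-1 → posterior Inverse-Gamma(12, 2057/32)
obs 5: x=-3/2 → posterior Inverse-Gamma(25/2, 2381/32)
obs 6: x=3/2 → posterior Inverse-Gamma(13, 2417/32)
obs 7: x=5/4 → posterior Inverse-Gamma(27/2, 1233/16)
obs 8: x=4 → posterior Inverse-Gamma(14, 1241/16)
obs 9: x=8 → posterior Inverse-Gamma(29/2, 1441/16)
obs 10: x=-5 → posterior Inverse-Gamma(15, 1953/16)
obs 11: x=-5/4 → posterior Inverse-Gamma(31/2, 4195/32)
obs 12: x=-1/2 → posterior Inverse-Gamma(16, 4391/32)
obs 13: x=3 → posterior Inverse-Gamma(33/2, 4391/32)
obs 14: x=2 → posterior Inverse-Gamma(17, 4407/32)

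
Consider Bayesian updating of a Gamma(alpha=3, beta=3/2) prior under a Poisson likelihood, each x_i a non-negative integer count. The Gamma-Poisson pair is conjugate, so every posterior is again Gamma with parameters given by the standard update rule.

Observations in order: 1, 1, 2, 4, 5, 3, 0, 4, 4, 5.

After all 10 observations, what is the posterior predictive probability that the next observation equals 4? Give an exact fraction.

obs 1: x=1 → posterior Gamma(4, 5/2)
obs 2: x=1 → posterior Gamma(5, 7/2)
obs 3: x=2 → posterior Gamma(7, 9/2)
obs 4: x=4 → posterior Gamma(11, 11/2)
obs 5: x=5 → posterior Gamma(16, 13/2)
obs 6: x=3 → posterior Gamma(19, 15/2)
obs 7: x=0 → posterior Gamma(19, 17/2)
obs 8: x=4 → posterior Gamma(23, 19/2)
obs 9: x=4 → posterior Gamma(27, 21/2)
obs 10: x=5 → posterior Gamma(32, 23/2)

6301448173858491390877672339293359342598501502592/42351647362715016953416125033982098102569580078125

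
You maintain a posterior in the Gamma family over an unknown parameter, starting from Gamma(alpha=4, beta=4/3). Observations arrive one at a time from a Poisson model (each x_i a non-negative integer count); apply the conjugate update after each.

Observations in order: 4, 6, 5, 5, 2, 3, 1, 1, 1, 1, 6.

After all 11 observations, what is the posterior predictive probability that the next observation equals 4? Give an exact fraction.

13100828494725138701666771659332767555670011386264964248668328392309/77371252455336267181195264000000000000000000000000000000000000000000

obs 1: x=4 → posterior Gamma(8, 7/3)
obs 2: x=6 → posterior Gamma(14, 10/3)
obs 3: x=5 → posterior Gamma(19, 13/3)
obs 4: x=5 → posterior Gamma(24, 16/3)
obs 5: x=2 → posterior Gamma(26, 19/3)
obs 6: x=3 → posterior Gamma(29, 22/3)
obs 7: x=1 → posterior Gamma(30, 25/3)
obs 8: x=1 → posterior Gamma(31, 28/3)
obs 9: x=1 → posterior Gamma(32, 31/3)
obs 10: x=1 → posterior Gamma(33, 34/3)
obs 11: x=6 → posterior Gamma(39, 37/3)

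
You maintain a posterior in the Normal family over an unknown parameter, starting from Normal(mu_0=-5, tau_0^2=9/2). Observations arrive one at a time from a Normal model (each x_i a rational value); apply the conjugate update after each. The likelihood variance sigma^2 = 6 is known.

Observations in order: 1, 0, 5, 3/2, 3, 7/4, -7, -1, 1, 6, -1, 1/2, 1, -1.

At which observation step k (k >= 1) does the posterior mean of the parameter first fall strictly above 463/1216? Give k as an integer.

obs 1: x=1 → posterior Normal(-17/7, 18/7)
obs 2: x=0 → posterior Normal(-17/10, 9/5)
obs 3: x=5 → posterior Normal(-2/13, 18/13)
obs 4: x=3/2 → posterior Normal(5/32, 9/8)
obs 5: x=3 → posterior Normal(23/38, 18/19)
obs 6: x=7/4 → posterior Normal(67/88, 9/11)
obs 7: x=-7 → posterior Normal(-17/100, 18/25)
obs 8: x=-1 → posterior Normal(-29/112, 9/14)
obs 9: x=1 → posterior Normal(-17/124, 18/31)
obs 10: x=6 → posterior Normal(55/136, 9/17)
obs 11: x=-1 → posterior Normal(43/148, 18/37)
obs 12: x=1/2 → posterior Normal(49/160, 9/20)
obs 13: x=1 → posterior Normal(61/172, 18/43)
obs 14: x=-1 → posterior Normal(49/184, 9/23)

k = 5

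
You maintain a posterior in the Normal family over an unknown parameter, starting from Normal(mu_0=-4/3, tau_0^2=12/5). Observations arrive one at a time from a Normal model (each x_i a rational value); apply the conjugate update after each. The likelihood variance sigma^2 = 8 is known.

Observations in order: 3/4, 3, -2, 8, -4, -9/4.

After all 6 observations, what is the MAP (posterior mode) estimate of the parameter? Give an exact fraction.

-17/168

obs 1: x=3/4 → posterior Normal(-133/156, 24/13)
obs 2: x=3 → posterior Normal(-25/192, 3/2)
obs 3: x=-2 → posterior Normal(-97/228, 24/19)
obs 4: x=8 → posterior Normal(191/264, 12/11)
obs 5: x=-4 → posterior Normal(47/300, 24/25)
obs 6: x=-9/4 → posterior Normal(-17/168, 6/7)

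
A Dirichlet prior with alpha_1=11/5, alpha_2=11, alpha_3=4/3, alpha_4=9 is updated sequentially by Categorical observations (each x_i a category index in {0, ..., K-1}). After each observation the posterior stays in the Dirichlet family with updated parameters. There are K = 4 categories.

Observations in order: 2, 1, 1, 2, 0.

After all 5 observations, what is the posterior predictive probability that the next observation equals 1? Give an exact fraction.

195/428

obs 1: x=2 → posterior Dirichlet(11/5, 11, 7/3, 9)
obs 2: x=1 → posterior Dirichlet(11/5, 12, 7/3, 9)
obs 3: x=1 → posterior Dirichlet(11/5, 13, 7/3, 9)
obs 4: x=2 → posterior Dirichlet(11/5, 13, 10/3, 9)
obs 5: x=0 → posterior Dirichlet(16/5, 13, 10/3, 9)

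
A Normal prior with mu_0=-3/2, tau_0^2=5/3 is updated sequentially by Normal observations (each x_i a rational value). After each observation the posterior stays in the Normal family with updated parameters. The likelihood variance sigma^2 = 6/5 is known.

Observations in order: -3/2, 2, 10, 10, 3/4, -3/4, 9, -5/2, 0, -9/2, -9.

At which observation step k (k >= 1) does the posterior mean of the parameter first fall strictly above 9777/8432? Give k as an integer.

k = 3

obs 1: x=-3/2 → posterior Normal(-3/2, 30/43)
obs 2: x=2 → posterior Normal(-29/136, 15/34)
obs 3: x=10 → posterior Normal(157/62, 10/31)
obs 4: x=10 → posterior Normal(971/236, 15/59)
obs 5: x=3/4 → posterior Normal(2017/572, 30/143)
obs 6: x=-3/4 → posterior Normal(971/336, 5/28)
obs 7: x=9 → posterior Normal(1421/386, 30/193)
obs 8: x=-5/2 → posterior Normal(324/109, 15/109)
obs 9: x=0 → posterior Normal(8/3, 10/81)
obs 10: x=-9/2 → posterior Normal(1071/536, 15/134)
obs 11: x=-9 → posterior Normal(621/586, 30/293)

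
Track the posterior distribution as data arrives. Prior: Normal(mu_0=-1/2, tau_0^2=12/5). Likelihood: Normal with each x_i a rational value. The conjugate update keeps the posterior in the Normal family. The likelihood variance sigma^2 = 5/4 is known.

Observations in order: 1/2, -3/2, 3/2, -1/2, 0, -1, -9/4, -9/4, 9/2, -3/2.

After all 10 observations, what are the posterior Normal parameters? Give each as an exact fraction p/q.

obs 1: x=1/2 → posterior Normal(23/146, 60/73)
obs 2: x=-3/2 → posterior Normal(-1/2, 60/121)
obs 3: x=3/2 → posterior Normal(23/338, 60/169)
obs 4: x=-1/2 → posterior Normal(-25/434, 60/217)
obs 5: x=0 → posterior Normal(-5/106, 12/53)
obs 6: x=-1 → posterior Normal(-121/626, 60/313)
obs 7: x=-9/4 → posterior Normal(-337/722, 60/361)
obs 8: x=-9/4 → posterior Normal(-553/818, 60/409)
obs 9: x=9/2 → posterior Normal(-121/914, 60/457)
obs 10: x=-3/2 → posterior Normal(-53/202, 12/101)

mu_0=-53/202, tau_0^2=12/101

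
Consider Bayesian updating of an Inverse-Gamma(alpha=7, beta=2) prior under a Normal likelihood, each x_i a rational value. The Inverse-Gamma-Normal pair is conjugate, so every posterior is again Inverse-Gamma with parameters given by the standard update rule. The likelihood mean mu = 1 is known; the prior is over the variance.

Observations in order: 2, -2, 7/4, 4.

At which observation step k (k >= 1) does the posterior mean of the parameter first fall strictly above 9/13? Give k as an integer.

k = 2

obs 1: x=2 → posterior Inverse-Gamma(15/2, 5/2)
obs 2: x=-2 → posterior Inverse-Gamma(8, 7)
obs 3: x=7/4 → posterior Inverse-Gamma(17/2, 233/32)
obs 4: x=4 → posterior Inverse-Gamma(9, 377/32)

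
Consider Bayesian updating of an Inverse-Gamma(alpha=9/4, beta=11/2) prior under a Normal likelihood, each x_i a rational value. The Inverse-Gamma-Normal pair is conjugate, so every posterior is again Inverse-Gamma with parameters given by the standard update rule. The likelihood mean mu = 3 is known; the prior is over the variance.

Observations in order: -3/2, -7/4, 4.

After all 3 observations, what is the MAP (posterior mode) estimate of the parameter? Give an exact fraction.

obs 1: x=-3/2 → posterior Inverse-Gamma(11/4, 125/8)
obs 2: x=-7/4 → posterior Inverse-Gamma(13/4, 861/32)
obs 3: x=4 → posterior Inverse-Gamma(15/4, 877/32)

877/152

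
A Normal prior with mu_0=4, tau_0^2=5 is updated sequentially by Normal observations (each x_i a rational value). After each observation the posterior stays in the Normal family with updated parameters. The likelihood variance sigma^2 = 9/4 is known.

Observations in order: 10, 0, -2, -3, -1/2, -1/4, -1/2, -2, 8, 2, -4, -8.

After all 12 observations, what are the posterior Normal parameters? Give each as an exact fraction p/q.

obs 1: x=10 → posterior Normal(236/29, 45/29)
obs 2: x=0 → posterior Normal(236/49, 45/49)
obs 3: x=-2 → posterior Normal(196/69, 15/23)
obs 4: x=-3 → posterior Normal(136/89, 45/89)
obs 5: x=-1/2 → posterior Normal(126/109, 45/109)
obs 6: x=-1/4 → posterior Normal(121/129, 15/43)
obs 7: x=-1/2 → posterior Normal(111/149, 45/149)
obs 8: x=-2 → posterior Normal(71/169, 45/169)
obs 9: x=8 → posterior Normal(11/9, 5/21)
obs 10: x=2 → posterior Normal(271/209, 45/209)
obs 11: x=-4 → posterior Normal(191/229, 45/229)
obs 12: x=-8 → posterior Normal(31/249, 15/83)

mu_0=31/249, tau_0^2=15/83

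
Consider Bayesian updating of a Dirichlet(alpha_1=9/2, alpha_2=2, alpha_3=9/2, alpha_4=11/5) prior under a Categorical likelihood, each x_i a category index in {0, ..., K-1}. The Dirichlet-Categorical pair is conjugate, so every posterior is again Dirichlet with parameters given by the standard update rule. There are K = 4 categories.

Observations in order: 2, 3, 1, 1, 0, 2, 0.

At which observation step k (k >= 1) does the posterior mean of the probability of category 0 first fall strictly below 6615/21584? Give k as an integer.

obs 1: x=2 → posterior Dirichlet(9/2, 2, 11/2, 11/5)
obs 2: x=3 → posterior Dirichlet(9/2, 2, 11/2, 16/5)
obs 3: x=1 → posterior Dirichlet(9/2, 3, 11/2, 16/5)
obs 4: x=1 → posterior Dirichlet(9/2, 4, 11/2, 16/5)
obs 5: x=0 → posterior Dirichlet(11/2, 4, 11/2, 16/5)
obs 6: x=2 → posterior Dirichlet(11/2, 4, 13/2, 16/5)
obs 7: x=0 → posterior Dirichlet(13/2, 4, 13/2, 16/5)

k = 2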